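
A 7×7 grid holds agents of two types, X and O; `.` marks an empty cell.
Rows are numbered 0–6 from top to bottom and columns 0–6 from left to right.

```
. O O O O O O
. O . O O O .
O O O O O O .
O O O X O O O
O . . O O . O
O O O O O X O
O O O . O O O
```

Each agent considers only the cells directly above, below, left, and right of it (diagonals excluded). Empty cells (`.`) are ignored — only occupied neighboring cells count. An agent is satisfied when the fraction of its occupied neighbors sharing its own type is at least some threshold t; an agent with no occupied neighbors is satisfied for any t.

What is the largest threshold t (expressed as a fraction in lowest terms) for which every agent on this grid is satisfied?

0/1

(0,1)O 2/2
(0,2)O 2/2
(0,3)O 3/3
(0,4)O 3/3
(0,5)O 3/3
(0,6)O 1/1
(1,1)O 2/2
(1,3)O 3/3
(1,4)O 4/4
(1,5)O 3/3
(2,0)O 2/2
(2,1)O 4/4
(2,2)O 3/3
(2,3)O 3/4
(2,4)O 4/4
(2,5)O 3/3
(3,0)O 3/3
(3,1)O 3/3
(3,2)O 2/3
(3,3)X 0/4
(3,4)O 3/4
(3,5)O 3/3
(3,6)O 2/2
(4,0)O 2/2
(4,3)O 2/3
(4,4)O 3/3
(4,6)O 2/2
(5,0)O 3/3
(5,1)O 3/3
(5,2)O 3/3
(5,3)O 3/3
(5,4)O 3/4
(5,5)X 0/3
(5,6)O 2/3
(6,0)O 2/2
(6,1)O 3/3
(6,2)O 2/2
(6,4)O 2/2
(6,5)O 2/3
(6,6)O 2/2
The smallest same-type fraction is 0/4 at (3,3), which reduces to 0/1. Any threshold above that leaves this agent unsatisfied.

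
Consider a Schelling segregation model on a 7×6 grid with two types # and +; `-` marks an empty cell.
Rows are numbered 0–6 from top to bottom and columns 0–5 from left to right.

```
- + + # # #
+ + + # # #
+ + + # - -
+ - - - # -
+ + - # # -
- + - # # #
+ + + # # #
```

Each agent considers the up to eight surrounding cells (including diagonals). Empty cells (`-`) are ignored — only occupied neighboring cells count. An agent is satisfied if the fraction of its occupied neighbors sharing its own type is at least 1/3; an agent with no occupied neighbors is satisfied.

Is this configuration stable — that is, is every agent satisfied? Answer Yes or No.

(0,1)+ 4/4 ✓
(0,2)+ 3/5 ✓
(0,3)# 3/5 ✓
(0,4)# 5/5 ✓
(0,5)# 3/3 ✓
(1,0)+ 4/4 ✓
(1,1)+ 7/7 ✓
(1,2)+ 5/8 ✓
(1,3)# 4/7 ✓
(1,4)# 6/6 ✓
(1,5)# 3/3 ✓
(2,0)+ 4/4 ✓
(2,1)+ 6/6 ✓
(2,2)+ 3/5 ✓
(2,3)# 3/5 ✓
(3,0)+ 4/4 ✓
(3,4)# 3/3 ✓
(4,0)+ 3/3 ✓
(4,1)+ 3/3 ✓
(4,3)# 4/4 ✓
(4,4)# 5/5 ✓
(5,1)+ 5/5 ✓
(5,3)# 5/6 ✓
(5,4)# 7/7 ✓
(5,5)# 4/4 ✓
(6,0)+ 2/2 ✓
(6,1)+ 3/3 ✓
(6,2)+ 2/4 ✓
(6,3)# 3/4 ✓
(6,4)# 5/5 ✓
(6,5)# 3/3 ✓
All meet the threshold, so the configuration is stable.

Yes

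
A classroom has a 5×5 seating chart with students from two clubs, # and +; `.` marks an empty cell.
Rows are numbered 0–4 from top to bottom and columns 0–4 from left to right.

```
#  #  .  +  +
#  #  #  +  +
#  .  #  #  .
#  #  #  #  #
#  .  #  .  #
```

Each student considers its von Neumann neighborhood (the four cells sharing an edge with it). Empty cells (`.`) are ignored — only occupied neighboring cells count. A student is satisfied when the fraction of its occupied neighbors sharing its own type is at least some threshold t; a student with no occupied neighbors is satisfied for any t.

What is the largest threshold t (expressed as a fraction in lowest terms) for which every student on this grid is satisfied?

Row 0: (0,0)# 2/2 · (0,1)# 2/2 · (0,3)+ 2/2 · (0,4)+ 2/2
Row 1: (1,0)# 3/3 · (1,1)# 3/3 · (1,2)# 2/3 · (1,3)+ 2/4 · (1,4)+ 2/2
Row 2: (2,0)# 2/2 · (2,2)# 3/3 · (2,3)# 2/3
Row 3: (3,0)# 3/3 · (3,1)# 2/2 · (3,2)# 4/4 · (3,3)# 3/3 · (3,4)# 2/2
Row 4: (4,0)# 1/1 · (4,2)# 1/1 · (4,4)# 1/1
The smallest same-type fraction is 2/4 at (1,3), which reduces to 1/2. Any threshold above that leaves this student unsatisfied.

1/2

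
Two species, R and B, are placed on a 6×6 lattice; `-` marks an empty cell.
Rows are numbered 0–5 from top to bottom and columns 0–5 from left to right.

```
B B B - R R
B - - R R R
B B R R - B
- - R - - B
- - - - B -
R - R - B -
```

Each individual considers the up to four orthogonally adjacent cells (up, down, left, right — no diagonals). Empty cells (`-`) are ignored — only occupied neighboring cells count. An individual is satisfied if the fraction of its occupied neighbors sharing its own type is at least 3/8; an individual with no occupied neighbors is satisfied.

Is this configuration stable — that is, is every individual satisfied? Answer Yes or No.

Yes

(0,0)B 2/2 satisfied
(0,1)B 2/2 satisfied
(0,2)B 1/1 satisfied
(0,4)R 2/2 satisfied
(0,5)R 2/2 satisfied
(1,0)B 2/2 satisfied
(1,3)R 2/2 satisfied
(1,4)R 3/3 satisfied
(1,5)R 2/3 satisfied
(2,0)B 2/2 satisfied
(2,1)B 1/2 satisfied
(2,2)R 2/3 satisfied
(2,3)R 2/2 satisfied
(2,5)B 1/2 satisfied
(3,2)R 1/1 satisfied
(3,5)B 1/1 satisfied
(4,4)B 1/1 satisfied
(5,0)R 0/0 satisfied
(5,2)R 0/0 satisfied
(5,4)B 1/1 satisfied
All meet the threshold, so the configuration is stable.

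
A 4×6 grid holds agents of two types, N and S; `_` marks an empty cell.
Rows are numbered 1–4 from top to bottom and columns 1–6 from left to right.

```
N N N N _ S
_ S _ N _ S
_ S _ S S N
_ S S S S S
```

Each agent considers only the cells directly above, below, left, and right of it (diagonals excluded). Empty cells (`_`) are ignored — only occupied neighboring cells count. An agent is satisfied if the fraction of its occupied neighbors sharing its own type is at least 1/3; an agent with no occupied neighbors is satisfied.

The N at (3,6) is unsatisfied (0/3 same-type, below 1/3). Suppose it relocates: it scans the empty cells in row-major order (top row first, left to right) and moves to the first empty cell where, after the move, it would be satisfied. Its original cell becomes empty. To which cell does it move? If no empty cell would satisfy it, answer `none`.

(1,5)

Vacating (3,6). Empty cells in order:
  (1,5): 1/2 same-type → satisfied — stop here.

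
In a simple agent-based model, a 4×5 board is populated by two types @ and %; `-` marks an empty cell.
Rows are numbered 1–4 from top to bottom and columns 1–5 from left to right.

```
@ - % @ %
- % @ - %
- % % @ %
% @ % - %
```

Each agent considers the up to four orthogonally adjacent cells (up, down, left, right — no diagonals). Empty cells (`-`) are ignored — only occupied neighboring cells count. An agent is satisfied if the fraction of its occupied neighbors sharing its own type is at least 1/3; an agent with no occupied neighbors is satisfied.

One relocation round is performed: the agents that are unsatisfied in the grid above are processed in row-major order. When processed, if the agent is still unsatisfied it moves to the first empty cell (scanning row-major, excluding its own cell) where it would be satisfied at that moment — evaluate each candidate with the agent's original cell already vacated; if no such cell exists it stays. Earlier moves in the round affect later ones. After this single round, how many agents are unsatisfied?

Initially unsatisfied (in order): (1,3), (1,4), (2,3), (3,4), (4,1), (4,2).
  (1,3) → (1,2).
  (1,4) → (1,3).
  (2,3): now satisfied by earlier moves; stays.
  (3,4) → (1,4).
  (4,1) → (2,1).
  (4,2) → (2,4).
Resulting grid:
@ % @ @ %
% % @ @ %
- % % - %
- - % - %
Unsatisfied now: (1,1).

1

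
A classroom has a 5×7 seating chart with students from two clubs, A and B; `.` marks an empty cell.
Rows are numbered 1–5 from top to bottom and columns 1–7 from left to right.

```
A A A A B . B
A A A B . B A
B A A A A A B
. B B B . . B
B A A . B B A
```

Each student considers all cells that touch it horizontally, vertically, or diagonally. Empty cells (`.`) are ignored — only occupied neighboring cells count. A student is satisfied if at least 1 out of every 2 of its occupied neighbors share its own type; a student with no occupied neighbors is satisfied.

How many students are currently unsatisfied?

11

(1,1)A 3/3 satisfied
(1,2)A 5/5 satisfied
(1,3)A 4/5 satisfied
(1,4)A 2/4 satisfied
(1,5)B 2/3 satisfied
(1,7)B 1/2 satisfied
(2,1)A 4/5 satisfied
(2,2)A 7/8 satisfied
(2,3)A 7/8 satisfied
(2,4)B 1/7 not
(2,6)B 3/6 satisfied
(2,7)A 1/4 not
(3,1)B 1/4 not
(3,2)A 4/7 satisfied
(3,3)A 4/8 satisfied
(3,4)A 3/6 satisfied
(3,5)A 2/5 not
(3,6)A 2/5 not
(3,7)B 2/4 satisfied
(4,2)B 3/7 not
(4,3)B 2/7 not
(4,4)B 2/6 not
(4,7)B 2/4 satisfied
(5,1)B 1/2 satisfied
(5,2)A 1/4 not
(5,3)A 1/4 not
(5,5)B 2/2 satisfied
(5,6)B 2/3 satisfied
(5,7)A 0/2 not
Unsatisfied: (2,4), (2,7), (3,1), (3,5), (3,6), (4,2), (4,3), (4,4), (5,2), (5,3), (5,7) — 11 in total.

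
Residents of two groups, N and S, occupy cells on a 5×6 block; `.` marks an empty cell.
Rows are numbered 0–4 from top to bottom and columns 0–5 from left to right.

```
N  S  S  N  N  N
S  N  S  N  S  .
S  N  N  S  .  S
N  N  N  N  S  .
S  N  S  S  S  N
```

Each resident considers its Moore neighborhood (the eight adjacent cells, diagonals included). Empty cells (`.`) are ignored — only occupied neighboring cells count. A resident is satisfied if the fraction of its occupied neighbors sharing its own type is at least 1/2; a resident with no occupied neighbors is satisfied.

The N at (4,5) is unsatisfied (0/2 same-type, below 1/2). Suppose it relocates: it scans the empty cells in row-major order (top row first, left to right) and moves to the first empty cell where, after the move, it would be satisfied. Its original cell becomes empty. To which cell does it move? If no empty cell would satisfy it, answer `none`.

(1,5)

Vacating (4,5). Empty cells in order:
  (1,5): 2/4 same-type → satisfied — stop here.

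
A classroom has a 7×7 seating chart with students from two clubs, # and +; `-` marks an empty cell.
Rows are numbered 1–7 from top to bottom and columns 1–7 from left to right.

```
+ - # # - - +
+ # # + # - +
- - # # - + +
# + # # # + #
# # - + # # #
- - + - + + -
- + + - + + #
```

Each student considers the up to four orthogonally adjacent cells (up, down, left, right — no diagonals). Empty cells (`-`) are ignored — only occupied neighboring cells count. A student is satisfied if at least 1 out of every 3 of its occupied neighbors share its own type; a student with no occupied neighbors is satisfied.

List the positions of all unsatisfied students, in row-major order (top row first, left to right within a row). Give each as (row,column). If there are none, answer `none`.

(1,1)+ 1/1 satisfied
(1,3)# 2/2 satisfied
(1,4)# 1/2 satisfied
(1,7)+ 1/1 satisfied
(2,1)+ 1/2 satisfied
(2,2)# 1/2 satisfied
(2,3)# 3/4 satisfied
(2,4)+ 0/4 not
(2,5)# 0/1 not
(2,7)+ 2/2 satisfied
(3,3)# 3/3 satisfied
(3,4)# 2/3 satisfied
(3,6)+ 2/2 satisfied
(3,7)+ 2/3 satisfied
(4,1)# 1/2 satisfied
(4,2)+ 0/3 not
(4,3)# 2/3 satisfied
(4,4)# 3/4 satisfied
(4,5)# 2/3 satisfied
(4,6)+ 1/4 not
(4,7)# 1/3 satisfied
(5,1)# 2/2 satisfied
(5,2)# 1/2 satisfied
(5,4)+ 0/2 not
(5,5)# 2/4 satisfied
(5,6)# 2/4 satisfied
(5,7)# 2/2 satisfied
(6,3)+ 1/1 satisfied
(6,5)+ 2/3 satisfied
(6,6)+ 2/3 satisfied
(7,2)+ 1/1 satisfied
(7,3)+ 2/2 satisfied
(7,5)+ 2/2 satisfied
(7,6)+ 2/3 satisfied
(7,7)# 0/1 not

(2,4), (2,5), (4,2), (4,6), (5,4), (7,7)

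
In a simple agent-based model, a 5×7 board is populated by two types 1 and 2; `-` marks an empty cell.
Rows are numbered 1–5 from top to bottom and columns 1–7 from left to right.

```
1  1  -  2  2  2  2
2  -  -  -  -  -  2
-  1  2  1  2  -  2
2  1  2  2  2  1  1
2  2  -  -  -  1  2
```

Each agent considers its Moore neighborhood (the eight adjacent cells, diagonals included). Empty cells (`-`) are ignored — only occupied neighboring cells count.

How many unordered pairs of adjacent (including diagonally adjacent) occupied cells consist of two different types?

Scan each occupied cell's neighbors to the right and below (and the two forward diagonals) so each pair is counted once.
From row 1: 2 unlike of 8 pairs (running 2/8).
From row 2: 1 unlike of 2 pairs (running 3/10).
From row 3: 12 unlike of 17 pairs (running 15/27).
From row 4: 8 unlike of 16 pairs (running 23/43).
From row 5: 1 unlike of 2 pairs (running 24/45).
Total adjacent occupied pairs: 45; unlike-type pairs: 24.

24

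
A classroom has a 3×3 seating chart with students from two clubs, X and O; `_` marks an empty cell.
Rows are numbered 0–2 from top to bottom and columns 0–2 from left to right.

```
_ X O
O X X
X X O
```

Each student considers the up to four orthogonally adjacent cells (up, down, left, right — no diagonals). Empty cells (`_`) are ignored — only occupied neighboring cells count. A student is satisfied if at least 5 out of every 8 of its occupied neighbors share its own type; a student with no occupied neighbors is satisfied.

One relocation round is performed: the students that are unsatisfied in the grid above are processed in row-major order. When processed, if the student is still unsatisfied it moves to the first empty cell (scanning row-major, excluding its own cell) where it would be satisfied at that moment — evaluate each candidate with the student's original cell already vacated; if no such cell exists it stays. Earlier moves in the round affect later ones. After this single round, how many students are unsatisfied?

Initially unsatisfied (in order): (0,1), (0,2), (1,0), (1,2), (2,0), (2,2).
  (0,1): no empty cell satisfies it; stays.
  (0,2): no empty cell satisfies it; stays.
  (1,0): no empty cell satisfies it; stays.
  (1,2): no empty cell satisfies it; stays.
  (2,0): no empty cell satisfies it; stays.
  (2,2): no empty cell satisfies it; stays.
Resulting grid:
_ X O
O X X
X X O
Unsatisfied now: (0,1), (0,2), (1,0), (1,2), (2,0), (2,2).

6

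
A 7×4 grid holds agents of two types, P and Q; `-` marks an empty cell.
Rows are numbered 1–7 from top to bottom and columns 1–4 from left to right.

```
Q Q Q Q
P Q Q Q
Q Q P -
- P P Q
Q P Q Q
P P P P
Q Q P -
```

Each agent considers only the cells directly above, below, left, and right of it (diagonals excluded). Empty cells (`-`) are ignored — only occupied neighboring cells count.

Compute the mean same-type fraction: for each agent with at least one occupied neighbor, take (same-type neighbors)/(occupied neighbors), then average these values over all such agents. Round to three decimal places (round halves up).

0.563

Row 1: (1,1)Q 1/2 · (1,2)Q 3/3 · (1,3)Q 3/3 · (1,4)Q 2/2
Row 2: (2,1)P 0/3 · (2,2)Q 3/4 · (2,3)Q 3/4 · (2,4)Q 2/2
Row 3: (3,1)Q 1/2 · (3,2)Q 2/4 · (3,3)P 1/3
Row 4: (4,2)P 2/3 · (4,3)P 2/4 · (4,4)Q 1/2
Row 5: (5,1)Q 0/2 · (5,2)P 2/4 · (5,3)Q 1/4 · (5,4)Q 2/3
Row 6: (6,1)P 1/3 · (6,2)P 3/4 · (6,3)P 3/4 · (6,4)P 1/2
Row 7: (7,1)Q 1/2 · (7,2)Q 1/3 · (7,3)P 1/2
Sum over 25 agents: 1/2 + 3/3 + 3/3 + 2/2 + 0/3 + 3/4 + 3/4 + 2/2 + 1/2 + 2/4 + 1/3 + 2/3 + 2/4 + 1/2 + 0/2 + 2/4 + 1/4 + 2/3 + 1/3 + 3/4 + 3/4 + 1/2 + 1/2 + 1/3 + 1/2 = 169/12; mean = 169/12 ÷ 25 = 169/300 = 0.563333… → 0.563.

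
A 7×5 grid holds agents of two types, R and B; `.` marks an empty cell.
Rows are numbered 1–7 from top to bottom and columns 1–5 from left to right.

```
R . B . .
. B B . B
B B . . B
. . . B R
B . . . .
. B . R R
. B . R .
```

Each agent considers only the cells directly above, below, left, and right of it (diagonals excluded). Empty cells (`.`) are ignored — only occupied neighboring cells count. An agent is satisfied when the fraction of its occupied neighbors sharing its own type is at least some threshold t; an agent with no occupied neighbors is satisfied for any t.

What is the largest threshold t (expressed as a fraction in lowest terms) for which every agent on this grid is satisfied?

(1,1)R — no occupied neighbors
(1,3)B 1/1
(2,2)B 2/2
(2,3)B 2/2
(2,5)B 1/1
(3,1)B 1/1
(3,2)B 2/2
(3,5)B 1/2
(4,4)B 0/1
(4,5)R 0/2
(5,1)B — no occupied neighbors
(6,2)B 1/1
(6,4)R 2/2
(6,5)R 1/1
(7,2)B 1/1
(7,4)R 1/1
The smallest same-type fraction is 0/1 at (4,4), which reduces to 0/1. Any threshold above that leaves this agent unsatisfied.

0/1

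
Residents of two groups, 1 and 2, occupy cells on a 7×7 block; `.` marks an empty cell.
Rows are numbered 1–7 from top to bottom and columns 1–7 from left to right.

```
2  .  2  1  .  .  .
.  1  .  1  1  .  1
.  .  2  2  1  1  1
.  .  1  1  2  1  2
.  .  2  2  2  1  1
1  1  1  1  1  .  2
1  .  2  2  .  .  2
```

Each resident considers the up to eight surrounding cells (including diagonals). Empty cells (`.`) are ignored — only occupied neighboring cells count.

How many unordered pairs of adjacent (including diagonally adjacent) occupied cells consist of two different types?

46

Scan each occupied cell's neighbors to the right and below (and the two forward diagonals) so each pair is counted once.
Row 1: 2(1,1)–1(2,2)≠ 2(1,3)–1(1,4)≠ 2(1,3)–1(2,4)≠ 2(1,3)–1(2,2)≠ 1(1,4)–1(2,4)= 1(1,4)–1(2,5)=  → 4/6 unlike.
Row 2: 1(2,2)–2(3,3)≠ 1(2,4)–1(2,5)= 1(2,4)–2(3,4)≠ 1(2,4)–1(3,5)= 1(2,4)–2(3,3)≠ 1(2,5)–1(3,5)= 1(2,5)–1(3,6)= 1(2,5)–2(3,4)≠ 1(2,7)–1(3,7)= 1(2,7)–1(3,6)=  → 4/10 unlike.
Row 3: 2(3,3)–2(3,4)= 2(3,3)–1(4,3)≠ 2(3,3)–1(4,4)≠ 2(3,4)–1(3,5)≠ 2(3,4)–1(4,4)≠ 2(3,4)–2(4,5)= 2(3,4)–1(4,3)≠ 1(3,5)–1(3,6)= 1(3,5)–2(4,5)≠ 1(3,5)–1(4,6)= 1(3,5)–1(4,4)= 1(3,6)–1(3,7)= 1(3,6)–1(4,6)= 1(3,6)–2(4,7)≠ 1(3,6)–2(4,5)≠ 1(3,7)–2(4,7)≠ 1(3,7)–1(4,6)=  → 9/17 unlike.
Row 4: 1(4,3)–1(4,4)= 1(4,3)–2(5,3)≠ 1(4,3)–2(5,4)≠ 1(4,4)–2(4,5)≠ 1(4,4)–2(5,4)≠ 1(4,4)–2(5,5)≠ 1(4,4)–2(5,3)≠ 2(4,5)–1(4,6)≠ 2(4,5)–2(5,5)= 2(4,5)–1(5,6)≠ 2(4,5)–2(5,4)= 1(4,6)–2(4,7)≠ 1(4,6)–1(5,6)= 1(4,6)–1(5,7)= 1(4,6)–2(5,5)≠ 2(4,7)–1(5,7)≠ 2(4,7)–1(5,6)≠  → 12/17 unlike.
Row 5: 2(5,3)–2(5,4)= 2(5,3)–1(6,3)≠ 2(5,3)–1(6,4)≠ 2(5,3)–1(6,2)≠ 2(5,4)–2(5,5)= 2(5,4)–1(6,4)≠ 2(5,4)–1(6,5)≠ 2(5,4)–1(6,3)≠ 2(5,5)–1(5,6)≠ 2(5,5)–1(6,5)≠ 2(5,5)–1(6,4)≠ 1(5,6)–1(5,7)= 1(5,6)–2(6,7)≠ 1(5,6)–1(6,5)= 1(5,7)–2(6,7)≠  → 11/15 unlike.
Row 6: 1(6,1)–1(6,2)= 1(6,1)–1(7,1)= 1(6,2)–1(6,3)= 1(6,2)–2(7,3)≠ 1(6,2)–1(7,1)= 1(6,3)–1(6,4)= 1(6,3)–2(7,3)≠ 1(6,3)–2(7,4)≠ 1(6,4)–1(6,5)= 1(6,4)–2(7,4)≠ 1(6,4)–2(7,3)≠ 1(6,5)–2(7,4)≠ 2(6,7)–2(7,7)=  → 6/13 unlike.
Row 7: 2(7,3)–2(7,4)=  → 0/1 unlike.
Total adjacent occupied pairs: 79; unlike-type pairs: 46.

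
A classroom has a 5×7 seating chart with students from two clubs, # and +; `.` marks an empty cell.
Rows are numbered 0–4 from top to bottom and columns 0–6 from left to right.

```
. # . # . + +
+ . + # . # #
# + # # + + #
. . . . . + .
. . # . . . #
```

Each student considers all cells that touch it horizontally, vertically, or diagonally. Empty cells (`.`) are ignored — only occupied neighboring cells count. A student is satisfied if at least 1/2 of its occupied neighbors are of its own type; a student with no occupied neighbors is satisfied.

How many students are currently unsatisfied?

11

Row 0: (0,1)# 0/2 not · (0,3)# 1/2 satisfied · (0,5)+ 1/3 not · (0,6)+ 1/3 not
Row 1: (1,0)+ 1/3 not · (1,2)+ 1/6 not · (1,3)# 3/5 satisfied · (1,5)# 2/6 not · (1,6)# 2/5 not
Row 2: (2,0)# 0/2 not · (2,1)+ 2/4 satisfied · (2,2)# 2/4 satisfied · (2,3)# 2/4 satisfied · (2,4)+ 2/5 not · (2,5)+ 2/5 not · (2,6)# 2/4 satisfied
Row 3: (3,5)+ 2/4 satisfied
Row 4: (4,2)# 0/0 satisfied · (4,6)# 0/1 not
Unsatisfied: (0,1), (0,5), (0,6), (1,0), (1,2), (1,5), (1,6), (2,0), (2,4), (2,5), (4,6) — 11 in total.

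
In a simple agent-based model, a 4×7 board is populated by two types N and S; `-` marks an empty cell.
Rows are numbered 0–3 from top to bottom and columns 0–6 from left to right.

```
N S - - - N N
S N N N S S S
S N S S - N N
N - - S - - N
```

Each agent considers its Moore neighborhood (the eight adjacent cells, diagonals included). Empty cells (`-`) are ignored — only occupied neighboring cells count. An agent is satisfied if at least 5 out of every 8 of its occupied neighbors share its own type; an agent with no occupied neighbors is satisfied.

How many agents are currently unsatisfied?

Row 0: (0,0)N 1/3 ✗ · (0,1)S 1/4 ✗ · (0,5)N 1/4 ✗ · (0,6)N 1/3 ✗
Row 1: (1,0)S 2/5 ✗ · (1,1)N 3/7 ✗ · (1,2)N 3/6 ✗ · (1,3)N 1/4 ✗ · (1,4)S 2/5 ✗ · (1,5)S 2/6 ✗ · (1,6)S 1/5 ✗
Row 2: (2,0)S 1/4 ✗ · (2,1)N 3/6 ✗ · (2,2)S 2/6 ✗ · (2,3)S 3/5 ✗ · (2,5)N 2/5 ✗ · (2,6)N 2/4 ✗
Row 3: (3,0)N 1/2 ✗ · (3,3)S 2/2 ✓ · (3,6)N 2/2 ✓
Unsatisfied: (0,0), (0,1), (0,5), (0,6), (1,0), (1,1), (1,2), (1,3), (1,4), (1,5), (1,6), (2,0), (2,1), (2,2), (2,3), (2,5), (2,6), (3,0) — 18 in total.

18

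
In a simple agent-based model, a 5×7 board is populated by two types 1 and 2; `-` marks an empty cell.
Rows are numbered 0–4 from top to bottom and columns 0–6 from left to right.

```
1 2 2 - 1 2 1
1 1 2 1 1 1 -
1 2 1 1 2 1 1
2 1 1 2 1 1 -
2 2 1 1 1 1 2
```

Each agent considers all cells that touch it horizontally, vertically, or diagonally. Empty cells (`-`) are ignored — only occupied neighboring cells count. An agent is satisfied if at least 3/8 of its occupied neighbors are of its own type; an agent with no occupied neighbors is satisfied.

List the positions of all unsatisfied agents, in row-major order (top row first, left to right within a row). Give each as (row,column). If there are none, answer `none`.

(0,5), (2,1), (2,4), (3,3), (4,6)

(0,0)1 2/3 ✓
(0,1)2 2/5 ✓
(0,2)2 2/4 ✓
(0,4)1 3/4 ✓
(0,5)2 0/4 ✗
(0,6)1 1/2 ✓
(1,0)1 3/5 ✓
(1,1)1 4/8 ✓
(1,2)2 3/7 ✓
(1,3)1 4/7 ✓
(1,4)1 5/7 ✓
(1,5)1 5/7 ✓
(2,0)1 3/5 ✓
(2,1)2 2/8 ✗
(2,2)1 5/8 ✓
(2,3)1 5/8 ✓
(2,4)2 1/8 ✗
(2,5)1 5/6 ✓
(2,6)1 3/3 ✓
(3,0)2 3/5 ✓
(3,1)1 4/8 ✓
(3,2)1 5/8 ✓
(3,3)2 1/8 ✗
(3,4)1 6/8 ✓
(3,5)1 5/7 ✓
(4,0)2 2/3 ✓
(4,1)2 2/5 ✓
(4,2)1 3/5 ✓
(4,3)1 4/5 ✓
(4,4)1 4/5 ✓
(4,5)1 3/4 ✓
(4,6)2 0/2 ✗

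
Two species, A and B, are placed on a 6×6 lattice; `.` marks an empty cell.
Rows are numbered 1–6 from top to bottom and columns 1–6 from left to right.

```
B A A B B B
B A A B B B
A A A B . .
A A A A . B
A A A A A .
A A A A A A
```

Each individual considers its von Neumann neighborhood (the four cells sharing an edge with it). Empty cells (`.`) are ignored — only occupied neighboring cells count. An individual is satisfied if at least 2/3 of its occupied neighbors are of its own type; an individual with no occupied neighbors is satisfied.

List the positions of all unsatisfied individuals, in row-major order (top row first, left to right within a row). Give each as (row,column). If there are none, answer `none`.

Row 1: (1,1)B 1/2 ✗ · (1,2)A 2/3 ✓ · (1,3)A 2/3 ✓ · (1,4)B 2/3 ✓ · (1,5)B 3/3 ✓ · (1,6)B 2/2 ✓
Row 2: (2,1)B 1/3 ✗ · (2,2)A 3/4 ✓ · (2,3)A 3/4 ✓ · (2,4)B 3/4 ✓ · (2,5)B 3/3 ✓ · (2,6)B 2/2 ✓
Row 3: (3,1)A 2/3 ✓ · (3,2)A 4/4 ✓ · (3,3)A 3/4 ✓ · (3,4)B 1/3 ✗
Row 4: (4,1)A 3/3 ✓ · (4,2)A 4/4 ✓ · (4,3)A 4/4 ✓ · (4,4)A 2/3 ✓ · (4,6)B 0/0 ✓
Row 5: (5,1)A 3/3 ✓ · (5,2)A 4/4 ✓ · (5,3)A 4/4 ✓ · (5,4)A 4/4 ✓ · (5,5)A 2/2 ✓
Row 6: (6,1)A 2/2 ✓ · (6,2)A 3/3 ✓ · (6,3)A 3/3 ✓ · (6,4)A 3/3 ✓ · (6,5)A 3/3 ✓ · (6,6)A 1/1 ✓

(1,1), (2,1), (3,4)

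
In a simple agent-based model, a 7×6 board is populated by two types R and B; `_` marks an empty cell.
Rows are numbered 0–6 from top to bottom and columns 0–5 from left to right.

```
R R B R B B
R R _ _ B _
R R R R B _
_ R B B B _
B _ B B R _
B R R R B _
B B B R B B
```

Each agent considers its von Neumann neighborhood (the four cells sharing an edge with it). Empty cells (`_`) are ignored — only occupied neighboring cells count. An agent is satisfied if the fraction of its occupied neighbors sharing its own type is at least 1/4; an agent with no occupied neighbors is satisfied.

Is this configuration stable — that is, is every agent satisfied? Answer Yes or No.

Row 0: (0,0)R 2/2 satisfied · (0,1)R 2/3 satisfied · (0,2)B 0/2 not · (0,3)R 0/2 not · (0,4)B 2/3 satisfied · (0,5)B 1/1 satisfied
Row 1: (1,0)R 3/3 satisfied · (1,1)R 3/3 satisfied · (1,4)B 2/2 satisfied
Row 2: (2,0)R 2/2 satisfied · (2,1)R 4/4 satisfied · (2,2)R 2/3 satisfied · (2,3)R 1/3 satisfied · (2,4)B 2/3 satisfied
Row 3: (3,1)R 1/2 satisfied · (3,2)B 2/4 satisfied · (3,3)B 3/4 satisfied · (3,4)B 2/3 satisfied
Row 4: (4,0)B 1/1 satisfied · (4,2)B 2/3 satisfied · (4,3)B 2/4 satisfied · (4,4)R 0/3 not
Row 5: (5,0)B 2/3 satisfied · (5,1)R 1/3 satisfied · (5,2)R 2/4 satisfied · (5,3)R 2/4 satisfied · (5,4)B 1/3 satisfied
Row 6: (6,0)B 2/2 satisfied · (6,1)B 2/3 satisfied · (6,2)B 1/3 satisfied · (6,3)R 1/3 satisfied · (6,4)B 2/3 satisfied · (6,5)B 1/1 satisfied
For instance (0,2) has only 0/2 same-type neighbors, below 1/4.

No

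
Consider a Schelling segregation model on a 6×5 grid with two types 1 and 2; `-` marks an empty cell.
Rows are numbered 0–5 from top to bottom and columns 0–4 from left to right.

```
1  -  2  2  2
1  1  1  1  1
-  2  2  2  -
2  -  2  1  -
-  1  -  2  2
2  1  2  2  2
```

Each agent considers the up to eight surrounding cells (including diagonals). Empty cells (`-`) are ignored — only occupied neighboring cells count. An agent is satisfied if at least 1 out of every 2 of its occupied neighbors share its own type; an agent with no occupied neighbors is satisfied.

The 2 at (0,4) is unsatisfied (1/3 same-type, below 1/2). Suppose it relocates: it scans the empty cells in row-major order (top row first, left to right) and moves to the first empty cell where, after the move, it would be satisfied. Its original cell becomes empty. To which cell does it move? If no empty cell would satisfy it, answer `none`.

Vacating (0,4). Empty cells in order:
  (0,1): 1/5 same-type → still unsatisfied.
  (2,0): 2/4 same-type → satisfied — stop here.

(2,0)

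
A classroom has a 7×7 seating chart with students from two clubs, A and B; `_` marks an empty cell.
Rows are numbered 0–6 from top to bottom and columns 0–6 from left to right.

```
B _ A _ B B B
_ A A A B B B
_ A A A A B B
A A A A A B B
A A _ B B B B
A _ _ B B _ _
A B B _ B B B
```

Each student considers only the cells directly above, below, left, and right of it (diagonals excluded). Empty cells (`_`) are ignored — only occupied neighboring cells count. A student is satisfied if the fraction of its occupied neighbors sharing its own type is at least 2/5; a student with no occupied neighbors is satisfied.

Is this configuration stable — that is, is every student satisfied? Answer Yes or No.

(0,0)B 0/0 ok
(0,2)A 1/1 ok
(0,4)B 2/2 ok
(0,5)B 3/3 ok
(0,6)B 2/2 ok
(1,1)A 2/2 ok
(1,2)A 4/4 ok
(1,3)A 2/3 ok
(1,4)B 2/4 ok
(1,5)B 4/4 ok
(1,6)B 3/3 ok
(2,1)A 3/3 ok
(2,2)A 4/4 ok
(2,3)A 4/4 ok
(2,4)A 2/4 ok
(2,5)B 3/4 ok
(2,6)B 3/3 ok
(3,0)A 2/2 ok
(3,1)A 4/4 ok
(3,2)A 3/3 ok
(3,3)A 3/4 ok
(3,4)A 2/4 ok
(3,5)B 3/4 ok
(3,6)B 3/3 ok
(4,0)A 3/3 ok
(4,1)A 2/2 ok
(4,3)B 2/3 ok
(4,4)B 3/4 ok
(4,5)B 3/3 ok
(4,6)B 2/2 ok
(5,0)A 2/2 ok
(5,3)B 2/2 ok
(5,4)B 3/3 ok
(6,0)A 1/2 ok
(6,1)B 1/2 ok
(6,2)B 1/1 ok
(6,4)B 2/2 ok
(6,5)B 2/2 ok
(6,6)B 1/1 ok
All meet the threshold, so the configuration is stable.

Yes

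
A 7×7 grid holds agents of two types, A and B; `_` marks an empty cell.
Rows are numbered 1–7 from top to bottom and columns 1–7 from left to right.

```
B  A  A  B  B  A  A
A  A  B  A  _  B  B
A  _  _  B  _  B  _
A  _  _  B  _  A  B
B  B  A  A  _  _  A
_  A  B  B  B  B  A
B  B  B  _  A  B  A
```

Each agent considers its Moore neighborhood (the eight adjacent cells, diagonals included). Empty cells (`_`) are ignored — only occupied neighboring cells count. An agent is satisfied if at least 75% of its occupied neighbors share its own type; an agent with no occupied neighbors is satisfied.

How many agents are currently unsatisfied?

32

Row 1: (1,1)B 0/3 ✗ · (1,2)A 3/5 ✗ · (1,3)A 3/5 ✗ · (1,4)B 2/4 ✗ · (1,5)B 2/4 ✗ · (1,6)A 1/4 ✗ · (1,7)A 1/3 ✗
Row 2: (2,1)A 3/4 ✓ · (2,2)A 4/6 ✗ · (2,3)B 2/6 ✗ · (2,4)A 1/5 ✗ · (2,6)B 3/5 ✗ · (2,7)B 2/4 ✗
Row 3: (3,1)A 3/3 ✓ · (3,4)B 2/3 ✗ · (3,6)B 3/4 ✓
Row 4: (4,1)A 1/3 ✗ · (4,4)B 1/3 ✗ · (4,6)A 1/3 ✗ · (4,7)B 1/3 ✗
Row 5: (5,1)B 1/3 ✗ · (5,2)B 2/5 ✗ · (5,3)A 2/6 ✗ · (5,4)A 1/5 ✗ · (5,7)A 2/4 ✗
Row 6: (6,2)A 1/7 ✗ · (6,3)B 4/7 ✗ · (6,4)B 3/6 ✗ · (6,5)B 3/5 ✗ · (6,6)B 2/6 ✗ · (6,7)A 2/4 ✗
Row 7: (7,1)B 1/2 ✗ · (7,2)B 3/4 ✓ · (7,3)B 3/4 ✓ · (7,5)A 0/4 ✗ · (7,6)B 2/5 ✗ · (7,7)A 1/3 ✗
Unsatisfied: (1,1), (1,2), (1,3), (1,4), (1,5), (1,6), (1,7), (2,2), (2,3), (2,4), (2,6), (2,7), (3,4), (4,1), (4,4), (4,6), (4,7), (5,1), (5,2), (5,3), (5,4), (5,7), (6,2), (6,3), (6,4), (6,5), (6,6), (6,7), (7,1), (7,5), (7,6), (7,7) — 32 in total.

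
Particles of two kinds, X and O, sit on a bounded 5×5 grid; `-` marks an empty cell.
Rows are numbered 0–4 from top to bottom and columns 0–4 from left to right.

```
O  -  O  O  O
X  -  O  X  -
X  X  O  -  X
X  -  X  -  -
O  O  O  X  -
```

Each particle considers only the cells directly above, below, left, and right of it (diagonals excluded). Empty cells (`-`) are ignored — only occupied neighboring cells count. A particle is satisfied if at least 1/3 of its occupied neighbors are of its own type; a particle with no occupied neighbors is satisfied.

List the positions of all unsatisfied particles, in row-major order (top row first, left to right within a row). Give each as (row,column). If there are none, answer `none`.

(0,0), (1,3), (3,2), (4,3)

Row 0: (0,0)O 0/1 not · (0,2)O 2/2 satisfied · (0,3)O 2/3 satisfied · (0,4)O 1/1 satisfied
Row 1: (1,0)X 1/2 satisfied · (1,2)O 2/3 satisfied · (1,3)X 0/2 not
Row 2: (2,0)X 3/3 satisfied · (2,1)X 1/2 satisfied · (2,2)O 1/3 satisfied · (2,4)X 0/0 satisfied
Row 3: (3,0)X 1/2 satisfied · (3,2)X 0/2 not
Row 4: (4,0)O 1/2 satisfied · (4,1)O 2/2 satisfied · (4,2)O 1/3 satisfied · (4,3)X 0/1 not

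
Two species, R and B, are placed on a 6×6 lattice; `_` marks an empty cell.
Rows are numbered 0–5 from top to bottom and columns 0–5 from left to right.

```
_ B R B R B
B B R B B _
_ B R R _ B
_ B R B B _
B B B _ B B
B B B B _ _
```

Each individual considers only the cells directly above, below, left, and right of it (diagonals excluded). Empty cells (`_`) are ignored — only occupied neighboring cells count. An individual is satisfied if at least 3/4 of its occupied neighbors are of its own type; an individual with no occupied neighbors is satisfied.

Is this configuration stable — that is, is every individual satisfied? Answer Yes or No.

No

(0,1)B 1/2 unhappy
(0,2)R 1/3 unhappy
(0,3)B 1/3 unhappy
(0,4)R 0/3 unhappy
(0,5)B 0/1 unhappy
(1,0)B 1/1 ok
(1,1)B 3/4 ok
(1,2)R 2/4 unhappy
(1,3)B 2/4 unhappy
(1,4)B 1/2 unhappy
(2,1)B 2/3 unhappy
(2,2)R 3/4 ok
(2,3)R 1/3 unhappy
(2,5)B 0/0 ok
(3,1)B 2/3 unhappy
(3,2)R 1/4 unhappy
(3,3)B 1/3 unhappy
(3,4)B 2/2 ok
(4,0)B 2/2 ok
(4,1)B 4/4 ok
(4,2)B 2/3 unhappy
(4,4)B 2/2 ok
(4,5)B 1/1 ok
(5,0)B 2/2 ok
(5,1)B 3/3 ok
(5,2)B 3/3 ok
(5,3)B 1/1 ok
For instance (0,1) has only 1/2 same-type neighbors, below 3/4.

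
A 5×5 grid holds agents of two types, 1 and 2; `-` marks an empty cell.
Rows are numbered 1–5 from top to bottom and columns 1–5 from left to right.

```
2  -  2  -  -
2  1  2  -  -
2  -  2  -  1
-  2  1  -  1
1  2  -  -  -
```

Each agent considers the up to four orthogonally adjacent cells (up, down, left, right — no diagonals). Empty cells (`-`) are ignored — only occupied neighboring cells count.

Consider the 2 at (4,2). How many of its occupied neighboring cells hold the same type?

1

Occupied neighbors of (4,2): (5,2)=2, (4,3)=1.
Same type (2): 1 of 2.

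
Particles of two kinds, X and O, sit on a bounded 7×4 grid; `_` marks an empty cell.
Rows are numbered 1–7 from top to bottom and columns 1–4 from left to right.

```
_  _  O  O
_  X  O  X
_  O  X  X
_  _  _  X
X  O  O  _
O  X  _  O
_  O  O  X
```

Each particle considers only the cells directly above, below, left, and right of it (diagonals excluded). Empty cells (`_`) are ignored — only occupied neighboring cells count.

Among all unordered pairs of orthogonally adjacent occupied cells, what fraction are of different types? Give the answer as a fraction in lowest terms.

Scan each occupied cell's neighbors to the right and below so each pair is counted once.
Row 1: O(1,3)–O(1,4)= O(1,3)–O(2,3)= O(1,4)–X(2,4)≠  → 1/3 unlike.
Row 2: X(2,2)–O(2,3)≠ X(2,2)–O(3,2)≠ O(2,3)–X(2,4)≠ O(2,3)–X(3,3)≠ X(2,4)–X(3,4)=  → 4/5 unlike.
Row 3: O(3,2)–X(3,3)≠ X(3,3)–X(3,4)= X(3,4)–X(4,4)=  → 1/3 unlike.
Row 5: X(5,1)–O(5,2)≠ X(5,1)–O(6,1)≠ O(5,2)–O(5,3)= O(5,2)–X(6,2)≠  → 3/4 unlike.
Row 6: O(6,1)–X(6,2)≠ X(6,2)–O(7,2)≠ O(6,4)–X(7,4)≠  → 3/3 unlike.
Row 7: O(7,2)–O(7,3)= O(7,3)–X(7,4)≠  → 1/2 unlike.
Total adjacent occupied pairs: 20; unlike-type pairs: 13.
13/20 is already in lowest terms.

13/20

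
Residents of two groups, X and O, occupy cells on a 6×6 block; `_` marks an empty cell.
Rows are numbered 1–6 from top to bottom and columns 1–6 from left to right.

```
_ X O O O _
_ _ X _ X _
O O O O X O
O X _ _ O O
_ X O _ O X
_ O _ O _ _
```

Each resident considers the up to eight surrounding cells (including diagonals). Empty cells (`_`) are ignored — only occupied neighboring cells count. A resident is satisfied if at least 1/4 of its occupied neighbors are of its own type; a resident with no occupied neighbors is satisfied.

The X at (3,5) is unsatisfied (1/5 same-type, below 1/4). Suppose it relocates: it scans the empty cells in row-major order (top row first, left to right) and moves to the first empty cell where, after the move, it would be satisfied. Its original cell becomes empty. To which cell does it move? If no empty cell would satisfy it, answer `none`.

(1,1)

Vacating (3,5). Empty cells in order:
  (1,1): 1/1 same-type → satisfied — stop here.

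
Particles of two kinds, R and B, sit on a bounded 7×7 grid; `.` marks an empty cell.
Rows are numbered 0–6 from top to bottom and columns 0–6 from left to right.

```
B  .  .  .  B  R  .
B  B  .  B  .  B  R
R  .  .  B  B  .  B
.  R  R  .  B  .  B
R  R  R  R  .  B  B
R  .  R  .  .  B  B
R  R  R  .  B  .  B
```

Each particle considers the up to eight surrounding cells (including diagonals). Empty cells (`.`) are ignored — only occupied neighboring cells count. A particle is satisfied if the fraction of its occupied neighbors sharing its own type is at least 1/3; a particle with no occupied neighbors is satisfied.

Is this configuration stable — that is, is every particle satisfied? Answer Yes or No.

(0,0)B 2/2 ✓
(0,4)B 2/3 ✓
(0,5)R 1/3 ✓
(1,0)B 2/3 ✓
(1,1)B 2/3 ✓
(1,3)B 3/3 ✓
(1,5)B 3/5 ✓
(1,6)R 1/3 ✓
(2,0)R 1/3 ✓
(2,3)B 3/4 ✓
(2,4)B 4/4 ✓
(2,6)B 2/3 ✓
(3,1)R 5/5 ✓
(3,2)R 4/5 ✓
(3,4)B 3/4 ✓
(3,6)B 3/3 ✓
(4,0)R 3/3 ✓
(4,1)R 6/6 ✓
(4,2)R 5/5 ✓
(4,3)R 3/4 ✓
(4,5)B 5/5 ✓
(4,6)B 4/4 ✓
(5,0)R 4/4 ✓
(5,2)R 5/5 ✓
(5,5)B 5/5 ✓
(5,6)B 4/4 ✓
(6,0)R 2/2 ✓
(6,1)R 4/4 ✓
(6,2)R 2/2 ✓
(6,4)B 1/1 ✓
(6,6)B 2/2 ✓
All meet the threshold, so the configuration is stable.

Yes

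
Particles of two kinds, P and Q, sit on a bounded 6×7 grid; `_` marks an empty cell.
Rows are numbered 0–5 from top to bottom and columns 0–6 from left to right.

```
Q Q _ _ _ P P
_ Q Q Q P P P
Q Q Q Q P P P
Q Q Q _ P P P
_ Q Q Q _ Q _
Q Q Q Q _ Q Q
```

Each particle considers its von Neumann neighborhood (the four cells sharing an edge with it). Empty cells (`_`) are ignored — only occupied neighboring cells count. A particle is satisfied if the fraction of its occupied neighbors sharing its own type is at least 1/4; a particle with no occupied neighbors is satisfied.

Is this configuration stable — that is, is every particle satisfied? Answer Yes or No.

Yes

(0,0)Q 1/1 ✓
(0,1)Q 2/2 ✓
(0,5)P 2/2 ✓
(0,6)P 2/2 ✓
(1,1)Q 3/3 ✓
(1,2)Q 3/3 ✓
(1,3)Q 2/3 ✓
(1,4)P 2/3 ✓
(1,5)P 4/4 ✓
(1,6)P 3/3 ✓
(2,0)Q 2/2 ✓
(2,1)Q 4/4 ✓
(2,2)Q 4/4 ✓
(2,3)Q 2/3 ✓
(2,4)P 3/4 ✓
(2,5)P 4/4 ✓
(2,6)P 3/3 ✓
(3,0)Q 2/2 ✓
(3,1)Q 4/4 ✓
(3,2)Q 3/3 ✓
(3,4)P 2/2 ✓
(3,5)P 3/4 ✓
(3,6)P 2/2 ✓
(4,1)Q 3/3 ✓
(4,2)Q 4/4 ✓
(4,3)Q 2/2 ✓
(4,5)Q 1/2 ✓
(5,0)Q 1/1 ✓
(5,1)Q 3/3 ✓
(5,2)Q 3/3 ✓
(5,3)Q 2/2 ✓
(5,5)Q 2/2 ✓
(5,6)Q 1/1 ✓
All meet the threshold, so the configuration is stable.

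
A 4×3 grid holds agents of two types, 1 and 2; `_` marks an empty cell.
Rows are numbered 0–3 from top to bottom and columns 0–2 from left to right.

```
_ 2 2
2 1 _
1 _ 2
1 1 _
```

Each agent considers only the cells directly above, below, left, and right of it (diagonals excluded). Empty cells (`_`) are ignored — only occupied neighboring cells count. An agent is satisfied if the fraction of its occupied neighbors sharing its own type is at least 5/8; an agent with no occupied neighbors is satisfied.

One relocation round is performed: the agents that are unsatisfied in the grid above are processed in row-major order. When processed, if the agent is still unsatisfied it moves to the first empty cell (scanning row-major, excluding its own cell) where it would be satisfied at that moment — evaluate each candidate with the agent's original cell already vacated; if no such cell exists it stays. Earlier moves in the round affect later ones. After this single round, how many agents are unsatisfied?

Initially unsatisfied (in order): (0,1), (1,0), (1,1), (2,0).
  (0,1) → (0,0).
  (1,0) → (0,1).
  (1,1) → (2,1).
  (2,0): now satisfied by earlier moves; stays.
Resulting grid:
2 2 2
_ _ _
1 1 2
1 1 _
Unsatisfied now: (2,2).

1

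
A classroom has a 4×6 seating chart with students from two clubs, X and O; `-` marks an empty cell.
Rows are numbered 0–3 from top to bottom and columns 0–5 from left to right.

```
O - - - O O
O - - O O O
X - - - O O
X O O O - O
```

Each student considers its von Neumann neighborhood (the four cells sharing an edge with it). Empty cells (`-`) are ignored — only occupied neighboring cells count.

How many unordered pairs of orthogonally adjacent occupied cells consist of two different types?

Scan each occupied cell's neighbors to the right and below so each pair is counted once.
From row 0: 0 unlike of 4 pairs (running 0/4).
From row 1: 1 unlike of 5 pairs (running 1/9).
From row 2: 0 unlike of 3 pairs (running 1/12).
From row 3: 1 unlike of 3 pairs (running 2/15).
Total adjacent occupied pairs: 15; unlike-type pairs: 2.

2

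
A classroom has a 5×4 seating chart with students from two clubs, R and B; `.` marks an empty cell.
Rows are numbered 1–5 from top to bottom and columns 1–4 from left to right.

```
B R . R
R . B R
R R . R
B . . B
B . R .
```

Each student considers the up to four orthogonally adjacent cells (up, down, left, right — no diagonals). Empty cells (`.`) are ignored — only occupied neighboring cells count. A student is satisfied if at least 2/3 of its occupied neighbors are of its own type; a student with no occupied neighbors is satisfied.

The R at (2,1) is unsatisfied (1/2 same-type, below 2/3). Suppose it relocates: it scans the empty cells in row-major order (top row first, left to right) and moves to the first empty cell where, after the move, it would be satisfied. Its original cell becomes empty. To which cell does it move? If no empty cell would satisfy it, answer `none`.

Vacating (2,1). Empty cells in order:
  (1,3): 2/3 same-type → satisfied — stop here.

(1,3)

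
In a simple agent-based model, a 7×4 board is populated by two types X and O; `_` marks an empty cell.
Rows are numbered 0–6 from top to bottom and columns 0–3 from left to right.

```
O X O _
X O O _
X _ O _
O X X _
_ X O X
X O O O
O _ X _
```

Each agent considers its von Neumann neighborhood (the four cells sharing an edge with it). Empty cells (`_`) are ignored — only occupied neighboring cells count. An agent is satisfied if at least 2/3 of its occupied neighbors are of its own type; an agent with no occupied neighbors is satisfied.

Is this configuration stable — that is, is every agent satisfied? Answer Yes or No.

No

Row 0: (0,0)O 0/2 unhappy · (0,1)X 0/3 unhappy · (0,2)O 1/2 unhappy
Row 1: (1,0)X 1/3 unhappy · (1,1)O 1/3 unhappy · (1,2)O 3/3 ok
Row 2: (2,0)X 1/2 unhappy · (2,2)O 1/2 unhappy
Row 3: (3,0)O 0/2 unhappy · (3,1)X 2/3 ok · (3,2)X 1/3 unhappy
Row 4: (4,1)X 1/3 unhappy · (4,2)O 1/4 unhappy · (4,3)X 0/2 unhappy
Row 5: (5,0)X 0/2 unhappy · (5,1)O 1/3 unhappy · (5,2)O 3/4 ok · (5,3)O 1/2 unhappy
Row 6: (6,0)O 0/1 unhappy · (6,2)X 0/1 unhappy
For instance (0,0) has only 0/2 same-type neighbors, below 2/3.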